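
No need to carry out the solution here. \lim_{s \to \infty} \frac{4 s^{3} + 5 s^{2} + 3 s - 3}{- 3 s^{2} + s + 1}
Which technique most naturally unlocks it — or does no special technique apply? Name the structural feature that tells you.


Verdict: dominant-term comparison — divide by the highest power of s present: lower-order terms vanish and the dominant ratio remains. Differentiating the expression as a single quotient would eventually settle it as well; matching dominant growth settles it immediately.


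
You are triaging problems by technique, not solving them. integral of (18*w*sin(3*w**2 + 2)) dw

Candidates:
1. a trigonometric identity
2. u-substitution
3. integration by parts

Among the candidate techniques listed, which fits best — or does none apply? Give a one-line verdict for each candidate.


Verdict: u-substitution — a chain-rule shadow: 18*w alongside a function of 3*w**2 + 2 means u = 3*w**2 + 2 unwinds the composition in one step.
- a trigonometric identity: neither the even-power reduction nor the product-to-sum identity applies to this structure.
- u-substitution: yes, a natural case for it.
- integration by parts — the non-polynomial partner is not one of the parts kernels — exp, sine, or cosine with a degree-1 argument, or a logarithm.


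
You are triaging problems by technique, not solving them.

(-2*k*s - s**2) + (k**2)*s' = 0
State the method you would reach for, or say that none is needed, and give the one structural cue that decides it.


Verdict: the homogeneous substitution — solved for the derivative, the right side is unchanged under scaling k and s together — it depends only on the ratio s/k, so substitute a single ratio variable. This doubles as a Bernoulli equation in the unknown as written; the homogeneous route needs no setup at all.


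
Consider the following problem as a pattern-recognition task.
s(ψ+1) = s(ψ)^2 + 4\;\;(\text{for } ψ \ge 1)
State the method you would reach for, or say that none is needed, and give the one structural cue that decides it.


Technique: no special technique — the new term depends nonlinearly on the old ones, which disqualifies every superposition-based technique.


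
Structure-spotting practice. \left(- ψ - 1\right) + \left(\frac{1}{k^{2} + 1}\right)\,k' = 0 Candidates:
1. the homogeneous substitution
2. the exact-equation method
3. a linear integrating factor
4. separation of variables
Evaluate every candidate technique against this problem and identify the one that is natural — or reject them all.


Method: separation of variables — solved for the derivative, the right side splits multiplicatively into a function of each variable alone — divide and integrate each side.
- the homogeneous substitution — rescaling both variables together changes the slope, so no ratio substitution collapses it.
- the exact-equation method: any potential here is of the trivial single-variable kind; the exact method earns its name only with genuine cross terms.
- a linear integrating factor — the unknown enters nonlinearly (through a power, a denominator, or a transcendental function), which the linear integrating-factor recipe cannot absorb as-is — any repair would come from a preliminary substitution, not the factor.
- separation of variables: applies; the problem has the shape this method handles.


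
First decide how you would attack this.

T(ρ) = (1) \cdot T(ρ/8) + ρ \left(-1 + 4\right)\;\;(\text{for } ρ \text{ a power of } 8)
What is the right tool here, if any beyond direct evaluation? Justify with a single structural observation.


Technique: the master substitution — the argument shrinks by the factor 8, so measure the index on a logarithmic scale and the recursion becomes a shift.


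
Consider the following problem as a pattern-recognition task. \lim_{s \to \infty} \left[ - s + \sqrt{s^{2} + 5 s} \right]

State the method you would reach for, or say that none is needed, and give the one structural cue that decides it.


Best approach: conjugate multiplication — divergence minus divergence hides a finite answer — expose it by pairing \sqrt{s^{2} + 5 s} - s with its conjugate.


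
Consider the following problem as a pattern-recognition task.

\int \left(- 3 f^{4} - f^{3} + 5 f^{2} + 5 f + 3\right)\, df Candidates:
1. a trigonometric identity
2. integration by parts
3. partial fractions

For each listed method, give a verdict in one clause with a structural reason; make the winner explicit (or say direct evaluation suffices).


Method: no special technique — nothing composite, nothing rational, nothing trigonometric — each constant-multiple power of f integrates by the power rule alone.
- a trigonometric identity — there is no trigonometric structure at all — the integrand carries no sine or cosine to rewrite.
- integration by parts — parts would only shuffle a directly integrable integrand.
- partial fractions: there is no rational-function structure to decompose.


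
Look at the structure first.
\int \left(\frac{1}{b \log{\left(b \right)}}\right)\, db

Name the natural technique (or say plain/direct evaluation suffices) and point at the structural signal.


Technique: u-substitution — structure check: outer function, inner expression \log{\left(b \right)}, inner derivative as a factor — the classic u = \log{\left(b \right)} pattern.


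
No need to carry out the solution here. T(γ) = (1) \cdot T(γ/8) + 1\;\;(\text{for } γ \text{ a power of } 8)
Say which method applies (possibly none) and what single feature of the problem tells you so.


Verdict: the master substitution — the argument shrinks by the factor 8, so measure the index on a logarithmic scale and the recursion becomes a shift.


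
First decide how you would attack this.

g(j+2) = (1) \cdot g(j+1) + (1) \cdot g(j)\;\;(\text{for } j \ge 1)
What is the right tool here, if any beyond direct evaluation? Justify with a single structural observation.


Diagnosis: the characteristic-root method — the recurrence is linear and homogeneous with constant coefficients, so the ansatz r^j turns it into a polynomial equation for r.


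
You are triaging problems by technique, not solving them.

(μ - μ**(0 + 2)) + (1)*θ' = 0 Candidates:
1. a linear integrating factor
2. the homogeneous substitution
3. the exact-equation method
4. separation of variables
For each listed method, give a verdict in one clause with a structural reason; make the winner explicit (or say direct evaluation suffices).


Verdict: no special technique — the slope is a function of μ alone, so integrate both sides directly.
- a linear integrating factor: with the unknown absent the integrating factor is a formality; direct integration is the working structure.
- the homogeneous substitution — rescaling both variables together changes the slope, so no ratio substitution collapses it.
- the exact-equation method — the unknown never enters the equation — exactness holds emptily, with nothing for the method to add.
- separation of variables — any separation here is vacuous (nothing depends on the unknown); direct integration is the honest label.


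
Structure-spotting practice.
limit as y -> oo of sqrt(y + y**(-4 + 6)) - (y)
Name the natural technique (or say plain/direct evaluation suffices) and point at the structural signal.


Best approach: conjugate multiplication — two divergent pieces with a minus sign between them and a radical in the mix: rationalize sqrt(y + y**(-4 + 6)) - y before any limit law applies.


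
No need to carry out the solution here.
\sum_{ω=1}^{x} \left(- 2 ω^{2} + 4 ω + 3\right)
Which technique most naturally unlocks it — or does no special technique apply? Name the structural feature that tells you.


Technique: no special technique — the sum is polynomial through and through; closed forms for each power of ω finish it directly.


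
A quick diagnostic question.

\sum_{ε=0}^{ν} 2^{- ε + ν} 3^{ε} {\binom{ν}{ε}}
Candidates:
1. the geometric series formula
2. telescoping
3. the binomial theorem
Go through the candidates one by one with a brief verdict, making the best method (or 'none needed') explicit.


Technique: the binomial theorem — {\binom{ν}{ε}} weighting matched powers of 3 and 2 is the expanded form of (3 + 2)^ν — fold it back up.
- the geometric series formula: the ratio of consecutive terms depends on the index.
- telescoping: writing out consecutive terms as given produces no pairwise cancellation.
- the binomial theorem — applies; the problem has the shape this method handles.


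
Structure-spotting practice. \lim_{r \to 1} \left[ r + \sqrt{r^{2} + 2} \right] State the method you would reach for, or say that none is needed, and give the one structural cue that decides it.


Best approach: no special technique — no zero denominators, no indeterminate clash at 1 — substitute and read off the value.


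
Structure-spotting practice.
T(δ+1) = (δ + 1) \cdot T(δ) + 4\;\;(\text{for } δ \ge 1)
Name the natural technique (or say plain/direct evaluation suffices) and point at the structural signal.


Diagnosis: a summation factor — with the index-dependent coefficient δ + 1, dividing by the cumulative product turns the left side into a pure difference.


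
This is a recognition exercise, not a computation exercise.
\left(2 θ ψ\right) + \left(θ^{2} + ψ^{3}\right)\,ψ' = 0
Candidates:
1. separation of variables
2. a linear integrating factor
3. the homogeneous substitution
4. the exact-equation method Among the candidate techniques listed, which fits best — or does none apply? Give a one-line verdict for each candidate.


Best approach: the exact-equation method — checking ∂/∂ψ of 2 θ ψ against ∂/∂θ of θ^{2} + ψ^{3}: they match — the equation is exact as it stands.
- separation of variables — no algebra isolates the independent variable on one side and the unknown on the other.
- a linear integrating factor — the unknown enters nonlinearly (through a power, a denominator, or a transcendental function), which the linear integrating-factor recipe cannot absorb as-is — any repair would come from a preliminary substitution, not the factor.
- the homogeneous substitution — rescaling both variables together changes the slope, so no ratio substitution collapses it.
- the exact-equation method: applies; the problem has the shape this method handles.


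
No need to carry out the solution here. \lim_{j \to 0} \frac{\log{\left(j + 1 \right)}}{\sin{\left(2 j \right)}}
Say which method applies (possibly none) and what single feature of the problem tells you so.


Best approach: l'Hôpital's rule (0/0) — substituting 0 gives 0 over 0; differentiate top and bottom once and re-evaluate. A local series expansion at the point resolves it as well; the rule is the packaged version of that step.


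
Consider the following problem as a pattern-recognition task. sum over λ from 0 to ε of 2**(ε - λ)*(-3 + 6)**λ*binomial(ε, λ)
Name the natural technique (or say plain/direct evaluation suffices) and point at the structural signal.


Technique: the binomial theorem — binomial(ε, λ) weighting matched powers of (-3 + 6) and 2 is the expanded form of ((-3 + 6) + 2)^ε — fold it back up.


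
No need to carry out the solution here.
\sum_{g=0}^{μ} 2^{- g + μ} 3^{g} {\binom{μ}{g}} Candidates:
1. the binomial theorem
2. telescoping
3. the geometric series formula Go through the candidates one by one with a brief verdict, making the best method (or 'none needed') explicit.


Technique: the binomial theorem — terms weighting {\binom{μ}{g}} against matched powers of 3 and 2 reassemble into (3 + 2)^μ by the binomial theorem.
- the binomial theorem: applicable, and directly so.
- telescoping: as presented, consecutive terms share no shifted copy to cancel against — no rewrite is on display to change that.
- the geometric series formula: the ratio of consecutive terms depends on the index.


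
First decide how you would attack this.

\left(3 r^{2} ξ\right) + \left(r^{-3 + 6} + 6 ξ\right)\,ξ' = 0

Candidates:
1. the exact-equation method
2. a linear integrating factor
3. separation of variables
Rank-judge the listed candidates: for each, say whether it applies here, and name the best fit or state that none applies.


Verdict: the exact-equation method — equality of cross partials is the green light — assemble the potential function term by term.
- the exact-equation method — yes — fits the structure here.
- a linear integrating factor: the unknown enters nonlinearly (through a power, a denominator, or a transcendental function), which the linear integrating-factor recipe cannot absorb as-is — any repair would come from a preliminary substitution, not the factor.
- separation of variables: the two dependences do not factor apart.


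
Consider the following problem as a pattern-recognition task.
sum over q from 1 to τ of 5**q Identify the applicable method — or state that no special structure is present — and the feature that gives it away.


Technique: the geometric series formula — the ratio of consecutive terms is the constant 5, independent of the index — a geometric sum.


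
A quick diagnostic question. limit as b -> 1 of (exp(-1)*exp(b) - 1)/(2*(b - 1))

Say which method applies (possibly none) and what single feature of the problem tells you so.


Diagnosis: l'Hôpital's rule (0/0) — numerator and denominator both vanish at 1 — a genuine 0/0 form, which is exactly when l'Hôpital applies. One could equally expand both pieces locally and compare leading terms; the rule does that in one stroke.


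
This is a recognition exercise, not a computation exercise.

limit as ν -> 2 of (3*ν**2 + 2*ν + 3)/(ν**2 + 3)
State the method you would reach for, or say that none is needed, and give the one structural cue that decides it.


Best approach: no special technique — the function is continuous at 2; evaluation is itself the limit, no machinery required.


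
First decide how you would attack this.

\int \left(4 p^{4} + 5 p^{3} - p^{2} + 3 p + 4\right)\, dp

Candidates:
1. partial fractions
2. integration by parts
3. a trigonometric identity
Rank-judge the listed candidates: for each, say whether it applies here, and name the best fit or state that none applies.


Diagnosis: no special technique — nothing composite, nothing rational, nothing trigonometric — each constant-multiple power of p integrates by the power rule alone.
- partial fractions: the expression is not a ratio of polynomials that decomposes further.
- integration by parts: splitting off a factor buys nothing — the integrand integrates directly without parts.
- a trigonometric identity: with no trigonometric functions present, identity rewriting has no target.


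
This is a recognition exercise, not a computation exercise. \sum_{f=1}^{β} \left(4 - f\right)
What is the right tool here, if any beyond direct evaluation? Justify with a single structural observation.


Verdict: no special technique — nothing telescopes and nothing is geometric; polynomial terms in f sum term by term.


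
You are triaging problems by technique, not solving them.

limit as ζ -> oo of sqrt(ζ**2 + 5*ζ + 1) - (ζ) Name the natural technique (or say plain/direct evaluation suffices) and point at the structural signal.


Best approach: conjugate multiplication — divergence minus divergence hides a finite answer — expose it by pairing sqrt(ζ**2 + 5*ζ + 1) - ζ with its conjugate.


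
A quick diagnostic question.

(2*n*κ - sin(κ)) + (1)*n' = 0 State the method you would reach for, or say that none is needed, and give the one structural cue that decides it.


Method: a linear integrating factor — the unknown enters only to the first power against a nonzero forcing term — the integrating-factor template applies directly.


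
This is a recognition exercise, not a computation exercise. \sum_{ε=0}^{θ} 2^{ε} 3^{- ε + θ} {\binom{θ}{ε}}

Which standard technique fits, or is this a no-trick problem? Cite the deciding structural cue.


Diagnosis: the binomial theorem — the summand is term ε of a binomial expansion in 2 and 3; the whole sum is a single power.


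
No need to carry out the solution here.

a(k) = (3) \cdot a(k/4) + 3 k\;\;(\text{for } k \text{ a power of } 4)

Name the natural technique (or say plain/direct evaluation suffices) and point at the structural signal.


Verdict: the master substitution — the argument contracts 4-fold per step: reindex k exponentially and solve the linear recurrence in the new index.


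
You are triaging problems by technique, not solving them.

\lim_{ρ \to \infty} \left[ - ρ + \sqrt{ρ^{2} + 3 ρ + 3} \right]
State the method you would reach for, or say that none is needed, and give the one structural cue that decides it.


Diagnosis: conjugate multiplication — the difference \sqrt{ρ^{2} + 3 ρ + 3} - ρ is an ∞ − ∞ stalemate; its conjugate partner breaks the tie.


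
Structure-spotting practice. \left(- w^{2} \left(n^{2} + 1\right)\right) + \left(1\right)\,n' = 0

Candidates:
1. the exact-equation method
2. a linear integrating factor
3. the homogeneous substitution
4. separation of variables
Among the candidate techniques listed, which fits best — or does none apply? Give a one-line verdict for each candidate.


Best approach: separation of variables — the slope splits multiplicatively: w^{2} carrying all w-dependence times n^{2} + 1 carrying all n-dependence — separate and integrate.
- the exact-equation method: no potential function has this form as its differential, as written.
- a linear integrating factor: a nonlinear term in the unknown puts this outside the integrating-factor template.
- the homogeneous substitution: rescaling both variables together changes the slope, so no ratio substitution collapses it.
- separation of variables: applicable, and directly so.


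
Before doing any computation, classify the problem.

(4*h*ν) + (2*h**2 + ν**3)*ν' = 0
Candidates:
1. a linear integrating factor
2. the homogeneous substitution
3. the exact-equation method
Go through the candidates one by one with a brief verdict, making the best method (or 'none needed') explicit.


Best approach: the exact-equation method — equality of cross partials is the green light — assemble the potential function term by term.
- a linear integrating factor: the unknown enters nonlinearly (through a power, a denominator, or a transcendental function), which the linear integrating-factor recipe cannot absorb as-is — any repair would come from a preliminary substitution, not the factor.
- the homogeneous substitution — the slope is not a function of the ratio of the variables alone.
- the exact-equation method: applies; the problem has the shape this method handles.


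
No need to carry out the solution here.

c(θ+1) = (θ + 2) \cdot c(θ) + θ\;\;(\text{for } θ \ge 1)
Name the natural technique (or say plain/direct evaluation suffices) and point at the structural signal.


Diagnosis: a summation factor — because the multiplier θ + 2 is index-dependent, divide through by its running product and sum the resulting differences.


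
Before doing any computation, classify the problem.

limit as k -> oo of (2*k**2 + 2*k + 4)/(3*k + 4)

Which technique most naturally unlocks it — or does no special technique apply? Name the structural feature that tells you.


Technique: dominant-term comparison — as k grows, only the highest-degree terms matter — compare leading terms and read the limit off. As a single quotient, the ∞/∞ shape would yield to repeated differentiation as well — the growth comparison gets there in one look.


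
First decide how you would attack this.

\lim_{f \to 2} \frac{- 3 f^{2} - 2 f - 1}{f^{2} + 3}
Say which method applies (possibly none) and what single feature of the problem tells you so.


Best approach: no special technique — the expression is continuous at the evaluation point — substitute directly; no indeterminate form appears.


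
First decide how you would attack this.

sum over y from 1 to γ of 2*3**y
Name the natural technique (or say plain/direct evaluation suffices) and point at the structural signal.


Technique: the geometric series formula — consecutive terms stand in a fixed index-free ratio — the geometric sum formula closes it.


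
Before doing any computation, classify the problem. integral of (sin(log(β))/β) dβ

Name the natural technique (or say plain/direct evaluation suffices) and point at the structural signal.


Technique: u-substitution — collected, the integrand has one factor that is, up to a constant, the derivative of an inner expression the rest depends on — substitute for that inner expression.


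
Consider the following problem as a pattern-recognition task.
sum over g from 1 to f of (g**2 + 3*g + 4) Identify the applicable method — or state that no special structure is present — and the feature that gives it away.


Best approach: no special technique — no ratio, no shift structure, no binomial pattern: sum the constant-multiple powers of g with known formulas.


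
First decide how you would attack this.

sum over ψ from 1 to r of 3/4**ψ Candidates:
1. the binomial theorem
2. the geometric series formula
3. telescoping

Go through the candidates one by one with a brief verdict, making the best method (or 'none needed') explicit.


Diagnosis: the geometric series formula — consecutive terms stand in a fixed index-free ratio — the geometric sum formula closes it.
- the binomial theorem: the summand does not match any term pattern of an expanded binomial power.
- the geometric series formula — a fit — the right tool for this form.
- telescoping — as presented, consecutive terms share no shifted copy to cancel against — no rewrite is on display to change that.


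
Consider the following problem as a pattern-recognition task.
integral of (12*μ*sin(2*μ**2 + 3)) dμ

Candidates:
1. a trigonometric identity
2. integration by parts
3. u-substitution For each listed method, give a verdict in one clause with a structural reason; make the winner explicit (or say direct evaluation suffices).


Best approach: u-substitution — the only nontrivial dependence routes through 2*μ**2 + 3, whose derivative supplies the leftover factor up to a constant multiple — u = 2*μ**2 + 3 flattens it.
- a trigonometric identity — there is no trigonometric structure whose rewriting would simplify the integrand.
- integration by parts — the non-polynomial partner is not one of the parts kernels — exp, sine, or cosine with a degree-1 argument, or a logarithm.
- u-substitution: yes — fits the structure here.


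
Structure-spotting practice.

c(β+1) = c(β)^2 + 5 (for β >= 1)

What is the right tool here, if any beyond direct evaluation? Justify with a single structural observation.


Verdict: no special technique — the update rule curves (it is not linear in the unknown sequence), so no superposition-based closed form attaches — iterate or study it directly.


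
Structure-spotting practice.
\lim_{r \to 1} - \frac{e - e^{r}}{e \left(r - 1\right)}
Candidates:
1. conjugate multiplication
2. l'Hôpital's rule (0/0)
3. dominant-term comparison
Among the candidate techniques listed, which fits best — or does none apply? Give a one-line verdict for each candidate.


Verdict: l'Hôpital's rule (0/0) — both numerator and denominator vanish at 1: the genuine 0/0 indeterminate that l'Hôpital exists for. A local series expansion at the point resolves it as well; the rule is the packaged version of that step.
- conjugate multiplication: the conjugate move applies to radical differences, which this is not.
- l'Hôpital's rule (0/0): yes, a natural case for it.
- dominant-term comparison — this limit is not decided by comparing leading-term growth at infinity.


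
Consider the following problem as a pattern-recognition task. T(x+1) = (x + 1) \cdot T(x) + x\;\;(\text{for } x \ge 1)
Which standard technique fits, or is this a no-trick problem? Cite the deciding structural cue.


Best approach: a summation factor — one step of memory with a weight x + 1 that changes as the index grows — the summation-factor construction is built for this.


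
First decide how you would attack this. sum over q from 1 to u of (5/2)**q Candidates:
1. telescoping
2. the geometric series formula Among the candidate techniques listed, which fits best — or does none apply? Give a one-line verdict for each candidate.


Verdict: the geometric series formula — each term is 5/2 times the previous one, so the geometric-series formula applies directly.
- telescoping — in the displayed form, no term reappears at a neighboring index to cancel against.
- the geometric series formula — applicable, and directly so.


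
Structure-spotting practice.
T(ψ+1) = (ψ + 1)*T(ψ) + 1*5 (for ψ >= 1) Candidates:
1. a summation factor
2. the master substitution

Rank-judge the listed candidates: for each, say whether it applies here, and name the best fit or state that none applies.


Verdict: a summation factor — normalize by the running product of ψ + 1: the left side becomes a difference, and differences sum.
- a summation factor: applicable, and directly so.
- the master substitution: the recursive argument is a shift of the index, not a fixed fraction of it.


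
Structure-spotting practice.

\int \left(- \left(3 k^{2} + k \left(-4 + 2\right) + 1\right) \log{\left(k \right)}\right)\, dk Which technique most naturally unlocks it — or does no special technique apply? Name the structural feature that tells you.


Verdict: integration by parts — with u = \log{\left(k \right)} the logarithm disappears after one differentiation, leaving a power-rule integral.


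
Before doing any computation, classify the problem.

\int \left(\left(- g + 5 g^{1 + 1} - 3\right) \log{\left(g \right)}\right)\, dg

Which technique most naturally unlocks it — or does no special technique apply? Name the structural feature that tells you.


Verdict: integration by parts — \log{\left(g \right)} blocks direct integration but differentiates to something rational — parts with the polynomial factor (- g + 5 g^{1 + 1} - 3) as dv.


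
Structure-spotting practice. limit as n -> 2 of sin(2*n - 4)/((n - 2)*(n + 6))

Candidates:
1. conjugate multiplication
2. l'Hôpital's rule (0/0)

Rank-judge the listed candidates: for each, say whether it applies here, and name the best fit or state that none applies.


Verdict: l'Hôpital's rule (0/0) — substituting 2 gives 0 over 0; differentiate top and bottom once and re-evaluate. Known elementary limits would finish this too — the rule just bypasses the case analysis.
- conjugate multiplication — multiplying by a conjugate would not remove any indeterminacy here.
- l'Hôpital's rule (0/0): applies; the problem has the shape this method handles.


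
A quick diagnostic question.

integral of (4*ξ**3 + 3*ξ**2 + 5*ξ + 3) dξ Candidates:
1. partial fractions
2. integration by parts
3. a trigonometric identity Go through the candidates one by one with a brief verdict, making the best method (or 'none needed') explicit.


Verdict: no special technique — the integrand is a sum of constant multiples of powers of ξ — integrate term by term.
- partial fractions — there is no rational-function structure to decompose.
- integration by parts — parts would only shuffle a directly integrable integrand.
- a trigonometric identity: no sine or cosine appears, so there is nothing for a trigonometric identity to act on.


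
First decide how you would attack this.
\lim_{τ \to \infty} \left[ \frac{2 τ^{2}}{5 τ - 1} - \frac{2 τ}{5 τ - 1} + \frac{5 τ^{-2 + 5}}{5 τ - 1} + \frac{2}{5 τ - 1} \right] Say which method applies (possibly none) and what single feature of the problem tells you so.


Diagnosis: dominant-term comparison — as τ grows, only the highest-degree terms matter — compare leading terms and read the limit off. l'Hôpital's at-infinity variant applies to the expression viewed as a single quotient; the leading-term comparison is the direct route.


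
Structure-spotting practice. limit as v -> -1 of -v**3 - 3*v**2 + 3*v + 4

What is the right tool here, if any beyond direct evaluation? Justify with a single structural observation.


Verdict: no special technique — no zero denominators, no indeterminate clash at -1 — substitute and read off the value.


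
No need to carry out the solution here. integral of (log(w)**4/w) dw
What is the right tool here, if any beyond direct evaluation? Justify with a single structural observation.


Best approach: u-substitution — collected, the integrand has one factor that is, up to a constant, the derivative of an inner expression the rest depends on — substitute for that inner expression.


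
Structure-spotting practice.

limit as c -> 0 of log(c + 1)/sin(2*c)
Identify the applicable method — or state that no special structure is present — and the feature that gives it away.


Technique: l'Hôpital's rule (0/0) — numerator and denominator both vanish at 0 — a genuine 0/0 form, which is exactly when l'Hôpital applies. One could equally expand both pieces locally and compare leading terms; the rule does that in one stroke.


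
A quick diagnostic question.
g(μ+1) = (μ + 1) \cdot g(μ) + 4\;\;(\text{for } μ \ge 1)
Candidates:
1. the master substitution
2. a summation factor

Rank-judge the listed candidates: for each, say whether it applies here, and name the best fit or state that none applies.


Method: a summation factor — first-order linear but the coefficient μ + 1 moves with the index — divide by the cumulative product and telescope.
- the master substitution — no fixed divisor shrinks the index between calls.
- a summation factor: yes — fits the structure here.


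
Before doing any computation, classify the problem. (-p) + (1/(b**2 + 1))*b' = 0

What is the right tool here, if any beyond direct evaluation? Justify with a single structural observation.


Method: separation of variables — the derivative equals a pure function of p (namely p) times a pure function of b (namely b**2 + 1); divide and integrate each side. The cross-partial test also passes here (vacuously, each side single-variable); the potential-function route would work, separation is simply more immediate.


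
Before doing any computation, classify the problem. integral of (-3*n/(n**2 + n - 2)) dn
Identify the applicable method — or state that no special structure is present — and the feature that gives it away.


Method: partial fractions — break n**2 + n - 2 into its roots and the integral splits into logarithm-sized bites.


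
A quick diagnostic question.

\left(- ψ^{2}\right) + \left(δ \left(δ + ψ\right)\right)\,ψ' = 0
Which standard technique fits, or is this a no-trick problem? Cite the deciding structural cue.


Method: the homogeneous substitution — the slope is degree-zero homogeneous: the ratio substitution v = ψ/δ collapses it. This can also be massaged into Bernoulli form (the roles of the variables may need exchanging); the homogeneous substitution avoids that setup.


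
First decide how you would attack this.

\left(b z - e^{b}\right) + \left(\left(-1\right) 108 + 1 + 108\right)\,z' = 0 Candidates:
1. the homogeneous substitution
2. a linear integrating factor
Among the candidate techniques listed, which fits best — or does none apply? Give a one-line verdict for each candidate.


Diagnosis: a linear integrating factor — linear in the unknown with genuine forcing: multiply through by the exponential of the integrated coefficient and the left side closes into one derivative.
- the homogeneous substitution: the slope does not depend on the ratio of the variables alone.
- a linear integrating factor — yes, a natural case for it.


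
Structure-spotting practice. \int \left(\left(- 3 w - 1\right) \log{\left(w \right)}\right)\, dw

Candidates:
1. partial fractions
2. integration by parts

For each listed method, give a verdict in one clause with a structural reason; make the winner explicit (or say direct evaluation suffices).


Best approach: integration by parts — the logarithm \log{\left(w \right)} has no power-rule antiderivative to read off directly, but its derivative is algebraic — so differentiate \log{\left(w \right)} and integrate the polynomial factor - 3 w - 1.
- partial fractions — the expression is not a ratio of polynomials that decomposes further.
- integration by parts — yes, a natural case for it.


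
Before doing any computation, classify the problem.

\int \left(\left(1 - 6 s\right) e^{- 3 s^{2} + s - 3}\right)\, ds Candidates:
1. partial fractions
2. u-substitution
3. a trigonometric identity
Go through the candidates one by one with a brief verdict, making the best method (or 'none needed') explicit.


Verdict: u-substitution — collected, the integrand has one factor that is, up to a constant, the derivative of an inner expression the rest depends on — substitute for that inner expression.
- partial fractions: there is no rational-function structure to decompose.
- u-substitution: applies; the problem has the shape this method handles.
- a trigonometric identity: with no trigonometric functions present, identity rewriting has no target.


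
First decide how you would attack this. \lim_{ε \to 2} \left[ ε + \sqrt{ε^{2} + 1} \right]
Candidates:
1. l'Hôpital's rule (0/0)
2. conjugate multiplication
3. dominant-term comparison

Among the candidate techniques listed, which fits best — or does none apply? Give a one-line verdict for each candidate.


Diagnosis: no special technique — nothing blocks direct substitution at 2: plug in and finish.
- l'Hôpital's rule (0/0): substituting the point gives a finite value outright — there is no indeterminate clash to repair.
- conjugate multiplication: there is no infinity-minus-infinity radical difference to rationalize.
- dominant-term comparison — this limit is not decided by comparing leading-term growth at infinity.


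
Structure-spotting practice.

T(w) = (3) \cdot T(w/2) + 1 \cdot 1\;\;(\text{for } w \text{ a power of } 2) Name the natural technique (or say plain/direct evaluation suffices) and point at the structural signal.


Best approach: the master substitution — the argument contracts 2-fold per step: reindex w exponentially and solve the linear recurrence in the new index.


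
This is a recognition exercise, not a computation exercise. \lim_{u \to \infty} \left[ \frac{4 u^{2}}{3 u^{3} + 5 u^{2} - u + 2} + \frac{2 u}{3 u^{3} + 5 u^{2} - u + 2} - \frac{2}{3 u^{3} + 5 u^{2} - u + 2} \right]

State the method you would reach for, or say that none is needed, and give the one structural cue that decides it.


Technique: dominant-term comparison — as u grows, only the highest-degree terms matter — compare leading terms and read the limit off. Differentiating the expression as a single quotient would eventually settle it as well; matching dominant growth settles it immediately.


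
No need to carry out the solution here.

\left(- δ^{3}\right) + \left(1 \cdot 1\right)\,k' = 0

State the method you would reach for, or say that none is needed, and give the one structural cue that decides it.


Method: no special technique — solved for the derivative, k never appears on the right — this is a direct integration in δ, not a differential-equations problem at heart.


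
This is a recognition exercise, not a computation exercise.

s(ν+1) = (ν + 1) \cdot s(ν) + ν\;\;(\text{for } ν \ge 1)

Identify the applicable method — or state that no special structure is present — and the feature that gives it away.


Technique: a summation factor — one-term recursion with variable weight ν + 1 is solved by product normalization, not by root-finding.


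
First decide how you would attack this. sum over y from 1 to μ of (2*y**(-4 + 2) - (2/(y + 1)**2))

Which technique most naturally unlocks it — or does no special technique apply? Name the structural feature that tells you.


Verdict: telescoping — each term adds 2*y**(-4 + 2) and subtracts the same expression advanced one index; that subtracted piece cancels against the next term's added copy — only the boundary terms survive.


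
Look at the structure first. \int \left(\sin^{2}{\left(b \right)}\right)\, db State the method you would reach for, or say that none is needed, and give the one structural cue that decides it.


Technique: a trigonometric identity — the even trigonometric power \sin^{2}{\left(b \right)} reduces by a double-angle identity before any integration is attempted.


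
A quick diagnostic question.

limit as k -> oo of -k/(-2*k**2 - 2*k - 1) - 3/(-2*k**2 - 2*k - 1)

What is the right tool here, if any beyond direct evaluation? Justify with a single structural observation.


Best approach: dominant-term comparison — divide by the highest power of k present: lower-order terms vanish and the dominant ratio remains. As a single quotient, the ∞/∞ shape would yield to repeated differentiation as well — the growth comparison gets there in one look.


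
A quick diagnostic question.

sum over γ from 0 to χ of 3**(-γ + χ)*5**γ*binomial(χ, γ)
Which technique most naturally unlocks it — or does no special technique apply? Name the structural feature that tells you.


Diagnosis: the binomial theorem — terms weighting binomial(χ, γ) against matched powers of 5 and 3 reassemble into (5 + 3)^χ by the binomial theorem.


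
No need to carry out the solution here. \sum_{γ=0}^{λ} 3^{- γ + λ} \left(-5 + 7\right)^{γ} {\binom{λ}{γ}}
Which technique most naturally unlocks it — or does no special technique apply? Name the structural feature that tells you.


Diagnosis: the binomial theorem — {\binom{λ}{γ}} weighting matched powers of (-5 + 7) and 3 is the expanded form of ((-5 + 7) + 3)^λ — fold it back up.


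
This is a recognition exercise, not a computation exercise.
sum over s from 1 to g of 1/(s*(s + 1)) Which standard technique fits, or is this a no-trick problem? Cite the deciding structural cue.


Diagnosis: telescoping — 1/(s*(s + 1)) is a collapsed telescope: expand it into simple fractions to see the cancellation.


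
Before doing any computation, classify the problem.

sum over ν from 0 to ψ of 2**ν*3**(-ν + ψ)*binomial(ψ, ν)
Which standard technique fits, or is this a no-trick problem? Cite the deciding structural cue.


Best approach: the binomial theorem — binomial(ψ, ν) weighting matched powers of 2 and 3 is the expanded form of (2 + 3)^ψ — fold it back up.


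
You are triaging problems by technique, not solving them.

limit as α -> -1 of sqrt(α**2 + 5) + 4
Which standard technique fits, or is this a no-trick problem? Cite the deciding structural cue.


Method: no special technique — no denominator vanishes and nothing blows up at -1: direct substitution is the whole computation.


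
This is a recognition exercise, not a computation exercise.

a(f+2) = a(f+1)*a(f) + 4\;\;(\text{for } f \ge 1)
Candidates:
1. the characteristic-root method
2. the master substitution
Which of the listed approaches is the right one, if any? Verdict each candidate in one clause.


Verdict: no special technique — the unknown enters the rule nonlinearly, not as a weighted sum — no linear method is even well-posed.
- the characteristic-root method — the recursion is nonlinear in the sequence values, so no linear-modes ansatz applies.
- the master substitution: the recursion steps by a constant offset, so exponential reindexing is pointless.


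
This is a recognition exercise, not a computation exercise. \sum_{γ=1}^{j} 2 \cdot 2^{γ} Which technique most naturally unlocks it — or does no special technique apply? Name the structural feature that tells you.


Method: the geometric series formula — term-over-term division gives 2 every time — index-free ratio, geometric sum formula applies.
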